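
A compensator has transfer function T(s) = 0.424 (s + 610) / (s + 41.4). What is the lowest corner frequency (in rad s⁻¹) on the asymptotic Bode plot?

Break frequencies occur at each pole and zero magnitude: 41.4 rad s⁻¹, 610 rad s⁻¹.
The lowest is 41.4 rad s⁻¹.

41.4 rad s⁻¹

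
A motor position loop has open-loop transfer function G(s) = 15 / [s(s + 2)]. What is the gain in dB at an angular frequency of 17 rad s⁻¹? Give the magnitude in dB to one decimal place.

|j17 + 2| = √(17² + 2²) = 17.12
|j17| = 17
|G(j17)| = 15 / (17.12 × 17) = 0.051548
20 log₁₀(0.051548) = -25.76 dB

-25.8 dB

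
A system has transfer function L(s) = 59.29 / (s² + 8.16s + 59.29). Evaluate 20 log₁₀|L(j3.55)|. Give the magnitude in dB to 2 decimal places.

0.66 dB

|(j3.55)² + 8.16(j3.55) + 59.29| = |46.688 + j28.968| = 54.94
|L(j3.55)| = 59.29 / 54.94 = 1.0791
20 log₁₀(1.0791) = 0.661 dB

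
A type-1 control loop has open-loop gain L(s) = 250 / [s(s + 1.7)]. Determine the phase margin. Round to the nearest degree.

Gain crossover: |L(jω)| = 1 at ω ≈ 15.8 rad/s.
∠L(j15.8) = −90° − arctan(15.8/1.7) ≈ -173.85°
PM = 180° + (-173.85°) = 6.15°

6°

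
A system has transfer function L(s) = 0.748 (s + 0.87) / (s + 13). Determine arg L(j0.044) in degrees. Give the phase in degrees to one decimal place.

∠(j0.044 + 0.87) = arctan(0.044/0.87) = 2.90°
∠(j0.044 + 13) = arctan(0.044/13) = 0.19°
∠L(j0.044) = 2.90° − 0.19° = 2.70°

2.7°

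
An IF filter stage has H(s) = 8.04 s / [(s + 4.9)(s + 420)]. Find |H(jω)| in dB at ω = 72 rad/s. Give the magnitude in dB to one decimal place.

|j72| = 72
|j72 + 4.9| = √(72² + 4.9²) = 72.17
|j72 + 420| = √(72² + 420²) = 426.1
|H(j72)| = 8.04 × 72 / (72.17 × 426.1) = 0.018824
20 log₁₀(0.018824) = -34.51 dB

-34.5 dB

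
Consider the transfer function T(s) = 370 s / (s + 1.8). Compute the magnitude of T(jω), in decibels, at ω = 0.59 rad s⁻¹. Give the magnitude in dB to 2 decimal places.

41.23 dB

|j0.59| = 0.59
|j0.59 + 1.8| = √(0.59² + 1.8²) = 1.894
|T(j0.59)| = 370 × 0.59 / 1.894 = 115.24
20 log₁₀(115.24) = 41.232 dB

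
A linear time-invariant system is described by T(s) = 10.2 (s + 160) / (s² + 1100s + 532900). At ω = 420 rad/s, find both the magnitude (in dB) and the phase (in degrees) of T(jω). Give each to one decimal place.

|T| = -42.1 dB, ∠T = 16.8°

|j420 + 160| = √(420² + 160²) = 449.4
|(j420)² + 1100(j420) + 532900| = |3.565e+05 + j4.62e+05| = 5.836e+05
|T(j420)| = 10.2 × 449.4 / 5.836e+05 = 0.0078559
20 log₁₀(0.0078559) = -42.10 dB
∠(j420 + 160) = arctan(420/160) = 69.15°
∠[(j420)² + 1100(j420) + 532900] = ∠[3.565e+05 + j4.62e+05] = 52.34°
∠T(j420) = 69.15° − 52.34° = 16.80°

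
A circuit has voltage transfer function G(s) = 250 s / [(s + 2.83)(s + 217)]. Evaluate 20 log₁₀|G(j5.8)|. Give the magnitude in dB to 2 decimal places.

0.30 dB

|j5.8| = 5.8
|j5.8 + 2.83| = √(5.8² + 2.83²) = 6.454
|j5.8 + 217| = √(5.8² + 217²) = 217.1
|G(j5.8)| = 250 × 5.8 / (6.454 × 217.1) = 1.035
20 log₁₀(1.035) = 0.299 dB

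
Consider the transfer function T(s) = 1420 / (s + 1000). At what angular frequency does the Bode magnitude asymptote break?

The single real pole at s = −1000 gives a corner at ω = 1000 rad/s.

1000 rad/s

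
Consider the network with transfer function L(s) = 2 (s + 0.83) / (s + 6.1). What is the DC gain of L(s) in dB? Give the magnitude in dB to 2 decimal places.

L(0) = 2 × 0.83 / 6.1 = 0.27213
20 log₁₀(0.27213) = -11.304 dB

-11.30 dB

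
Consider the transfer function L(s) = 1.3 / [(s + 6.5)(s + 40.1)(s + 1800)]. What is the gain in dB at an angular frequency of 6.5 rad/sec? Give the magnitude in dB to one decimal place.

|j6.5 + 6.5| = √(6.5² + 6.5²) = 9.192
|j6.5 + 40.1| = √(6.5² + 40.1²) = 40.62
|j6.5 + 1800| = √(6.5² + 1800²) = 1800
|L(j6.5)| = 1.3 / (9.192 × 40.62 × 1800) = 1.934e-06
20 log₁₀(1.934e-06) = -114.27 dB

-114.3 dB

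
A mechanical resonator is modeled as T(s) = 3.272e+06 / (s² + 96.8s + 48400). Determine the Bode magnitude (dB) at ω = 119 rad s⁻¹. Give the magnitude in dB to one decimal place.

39.1 dB

|(j119)² + 96.8(j119) + 48400| = |34239 + j11519| = 3.612e+04
|T(j119)| = 3.272e+06 / 3.612e+04 = 90.575
20 log₁₀(90.575) = 39.14 dB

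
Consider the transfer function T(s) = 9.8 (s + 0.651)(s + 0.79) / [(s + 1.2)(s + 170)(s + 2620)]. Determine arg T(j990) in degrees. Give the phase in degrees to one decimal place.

-11.0°

∠(j990 + 0.651) = arctan(990/0.651) = 89.96°
∠(j990 + 0.79) = arctan(990/0.79) = 89.95°
∠(j990 + 1.2) = arctan(990/1.2) = 89.93°
∠(j990 + 170) = arctan(990/170) = 80.26°
∠(j990 + 2620) = arctan(990/2620) = 20.70°
∠T(j990) = 89.96° + 89.95° − (89.93° + 80.26° + 20.70°) = -10.97°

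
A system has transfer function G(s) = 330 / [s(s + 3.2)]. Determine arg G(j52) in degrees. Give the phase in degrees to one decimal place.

∠(j52 + 3.2) = arctan(52/3.2) = 86.48°
∠(j52) = 90.00°
∠G(j52) = − (86.48° + 90.00°) = -176.48°

-176.5°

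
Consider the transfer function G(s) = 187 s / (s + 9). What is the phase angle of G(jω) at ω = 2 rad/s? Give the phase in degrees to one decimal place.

77.5°

∠(j2) = 90.00°
∠(j2 + 9) = arctan(2/9) = 12.53°
∠G(j2) = 90.00° − 12.53° = 77.47°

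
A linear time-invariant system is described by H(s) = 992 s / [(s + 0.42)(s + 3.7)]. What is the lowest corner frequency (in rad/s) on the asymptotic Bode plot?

0.42 rad/s

Break frequencies occur at each pole and zero magnitude: 0.42 rad/s, 3.7 rad/s.
The lowest is 0.42 rad/s.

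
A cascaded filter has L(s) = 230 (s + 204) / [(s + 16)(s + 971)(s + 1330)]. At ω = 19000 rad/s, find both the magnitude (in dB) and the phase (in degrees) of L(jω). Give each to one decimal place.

|j19000 + 204| = √(19000² + 204²) = 1.9e+04
|j19000 + 16| = √(19000² + 16²) = 1.9e+04
|j19000 + 971| = √(19000² + 971²) = 1.902e+04
|j19000 + 1330| = √(19000² + 1330²) = 1.905e+04
|L(j19000)| = 230 × 1.9e+04 / (1.9e+04 × 1.902e+04 × 1.905e+04) = 6.3477e-07
20 log₁₀(6.3477e-07) = -123.95 dB
∠(j19000 + 204) = arctan(19000/204) = 89.38°
∠(j19000 + 16) = arctan(19000/16) = 89.95°
∠(j19000 + 971) = arctan(19000/971) = 87.07°
∠(j19000 + 1330) = arctan(19000/1330) = 86.00°
∠L(j19000) = 89.38° − (89.95° + 87.07° + 86.00°) = -173.64°

|L| = -123.9 dB, ∠L = -173.6°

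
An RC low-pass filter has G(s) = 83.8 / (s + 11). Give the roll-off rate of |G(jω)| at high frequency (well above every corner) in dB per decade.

With 0 zeros and 1 pole, the high-frequency asymptotic slope is 20 × (0 − 1) = -20 dB/decade.

-20 dB/decade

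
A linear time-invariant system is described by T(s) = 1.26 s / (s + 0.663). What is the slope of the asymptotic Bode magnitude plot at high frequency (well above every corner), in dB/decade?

With 1 zero and 1 pole, the high-frequency asymptotic slope is 20 × (1 − 1) = 0 dB/decade.

0 dB/decade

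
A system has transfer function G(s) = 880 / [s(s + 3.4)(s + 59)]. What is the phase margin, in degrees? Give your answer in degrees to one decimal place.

Gain crossover: |G(jω)| = 1 at ω ≈ 3.19 rad/s.
∠G(j3.19) = −90° − arctan(3.19/3.4) − arctan(3.19/59) ≈ -136.30°
PM = 180° + (-136.30°) = 43.70°

43.7°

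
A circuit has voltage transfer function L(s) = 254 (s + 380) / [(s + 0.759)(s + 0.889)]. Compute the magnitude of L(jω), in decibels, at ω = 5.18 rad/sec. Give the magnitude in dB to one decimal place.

|j5.18 + 380| = √(5.18² + 380²) = 380
|j5.18 + 0.759| = √(5.18² + 0.759²) = 5.235
|j5.18 + 0.889| = √(5.18² + 0.889²) = 5.256
|L(j5.18)| = 254 × 380 / (5.235 × 5.256) = 3508.2
20 log₁₀(3508.2) = 70.90 dB

70.9 dB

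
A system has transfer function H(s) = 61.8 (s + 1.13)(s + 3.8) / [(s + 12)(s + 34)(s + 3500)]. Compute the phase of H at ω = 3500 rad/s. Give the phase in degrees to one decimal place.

∠(j3500 + 1.13) = arctan(3500/1.13) = 89.98°
∠(j3500 + 3.8) = arctan(3500/3.8) = 89.94°
∠(j3500 + 12) = arctan(3500/12) = 89.80°
∠(j3500 + 34) = arctan(3500/34) = 89.44°
∠(j3500 + 3500) = arctan(3500/3500) = 45.00°
∠H(j3500) = 89.98° + 89.94° − (89.80° + 89.44° + 45.00°) = -44.33°

-44.3°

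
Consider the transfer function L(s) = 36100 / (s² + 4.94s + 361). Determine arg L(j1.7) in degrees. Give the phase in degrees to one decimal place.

∠[(j1.7)² + 4.94(j1.7) + 361] = ∠[358.11 + j8.398] = 1.34°
∠L(j1.7) = −1.34° = -1.34°

-1.3°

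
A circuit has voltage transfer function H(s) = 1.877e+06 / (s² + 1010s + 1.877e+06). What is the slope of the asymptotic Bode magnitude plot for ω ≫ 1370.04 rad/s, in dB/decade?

With 0 zeros and 2 poles, the high-frequency asymptotic slope is 20 × (0 − 2) = -40 dB/decade.

-40 dB/decade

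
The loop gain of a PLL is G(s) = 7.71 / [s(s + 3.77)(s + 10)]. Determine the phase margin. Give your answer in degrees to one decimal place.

Gain crossover: |G(jω)| = 1 at ω ≈ 0.204 rad/sec.
∠G(j0.204) = −90° − arctan(0.204/3.77) − arctan(0.204/10) ≈ -94.27°
PM = 180° + (-94.27°) = 85.73°

85.7°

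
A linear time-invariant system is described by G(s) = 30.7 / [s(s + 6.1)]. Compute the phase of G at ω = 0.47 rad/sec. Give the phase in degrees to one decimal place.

∠(j0.47 + 6.1) = arctan(0.47/6.1) = 4.41°
∠(j0.47) = 90.00°
∠G(j0.47) = − (4.41° + 90.00°) = -94.41°

-94.4°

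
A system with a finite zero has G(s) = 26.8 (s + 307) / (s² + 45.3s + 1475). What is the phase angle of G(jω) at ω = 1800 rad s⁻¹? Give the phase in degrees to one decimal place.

∠(j1800 + 307) = arctan(1800/307) = 80.32°
∠[(j1800)² + 45.3(j1800) + 1475] = ∠[-3.2385e+06 + j81540] = 178.56°
∠G(j1800) = 80.32° − 178.56° = -98.24°

-98.2 deg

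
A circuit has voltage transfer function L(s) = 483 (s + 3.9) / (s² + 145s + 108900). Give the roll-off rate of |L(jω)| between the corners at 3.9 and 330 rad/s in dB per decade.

In this band the factors already past their corner are: zero at 3.9; net slope = 20 dB/decade.

20 dB/decade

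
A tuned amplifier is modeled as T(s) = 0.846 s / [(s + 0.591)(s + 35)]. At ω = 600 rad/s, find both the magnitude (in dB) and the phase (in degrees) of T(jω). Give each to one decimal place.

|T| = -57.0 dB, ∠T = -86.6°

|j600| = 600
|j600 + 0.591| = √(600² + 0.591²) = 600
|j600 + 35| = √(600² + 35²) = 601
|T(j600)| = 0.846 × 600 / (600 × 601) = 0.0014076
20 log₁₀(0.0014076) = -57.03 dB
∠(j600) = 90.00°
∠(j600 + 0.591) = arctan(600/0.591) = 89.94°
∠(j600 + 35) = arctan(600/35) = 86.66°
∠T(j600) = 90.00° − (89.94° + 86.66°) = -86.61°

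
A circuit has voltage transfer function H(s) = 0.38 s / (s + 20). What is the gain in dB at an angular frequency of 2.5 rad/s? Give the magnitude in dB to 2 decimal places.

|j2.5| = 2.5
|j2.5 + 20| = √(2.5² + 20²) = 20.16
|H(j2.5)| = 0.38 × 2.5 / 20.16 = 0.047133
20 log₁₀(0.047133) = -26.533 dB

-26.53 dB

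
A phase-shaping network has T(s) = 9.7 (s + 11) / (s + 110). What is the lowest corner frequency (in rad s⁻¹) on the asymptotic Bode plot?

11 rad s⁻¹

Break frequencies occur at each pole and zero magnitude: 11 rad s⁻¹, 110 rad s⁻¹.
The lowest is 11 rad s⁻¹.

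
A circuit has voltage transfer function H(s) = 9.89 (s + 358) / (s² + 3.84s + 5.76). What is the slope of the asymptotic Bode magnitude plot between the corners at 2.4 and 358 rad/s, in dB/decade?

-40 dB/decade

In this band the factors already past their corner are: complex pole pair at ωₙ ≈ 2.4; net slope = -40 dB/decade.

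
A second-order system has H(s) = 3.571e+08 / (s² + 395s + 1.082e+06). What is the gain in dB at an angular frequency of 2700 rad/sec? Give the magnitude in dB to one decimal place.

35.1 dB

|(j2700)² + 395(j2700) + 1.082e+06| = |-6.208e+06 + j1.0665e+06| = 6.299e+06
|H(j2700)| = 3.571e+08 / 6.299e+06 = 56.692
20 log₁₀(56.692) = 35.07 dB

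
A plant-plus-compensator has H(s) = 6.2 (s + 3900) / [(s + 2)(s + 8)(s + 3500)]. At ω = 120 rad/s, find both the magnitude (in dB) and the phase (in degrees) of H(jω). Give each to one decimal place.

|j120 + 3900| = √(120² + 3900²) = 3902
|j120 + 2| = √(120² + 2²) = 120
|j120 + 8| = √(120² + 8²) = 120.3
|j120 + 3500| = √(120² + 3500²) = 3502
|H(j120)| = 6.2 × 3902 / (120 × 120.3 × 3502) = 0.00047858
20 log₁₀(0.00047858) = -66.40 dB
∠(j120 + 3900) = arctan(120/3900) = 1.76°
∠(j120 + 2) = arctan(120/2) = 89.05°
∠(j120 + 8) = arctan(120/8) = 86.19°
∠(j120 + 3500) = arctan(120/3500) = 1.96°
∠H(j120) = 1.76° − (89.05° + 86.19° + 1.96°) = -175.43°

|H| = -66.4 dB, ∠H = -175.4 deg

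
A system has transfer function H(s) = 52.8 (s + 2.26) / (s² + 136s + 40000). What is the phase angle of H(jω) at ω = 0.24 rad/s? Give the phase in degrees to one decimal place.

∠(j0.24 + 2.26) = arctan(0.24/2.26) = 6.06°
∠[(j0.24)² + 136(j0.24) + 40000] = ∠[40000 + j32.64] = 0.05°
∠H(j0.24) = 6.06° − 0.05° = 6.02°

6.0°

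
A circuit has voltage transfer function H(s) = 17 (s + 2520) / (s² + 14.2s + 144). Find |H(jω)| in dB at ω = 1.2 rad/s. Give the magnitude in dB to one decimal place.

49.5 dB

|j1.2 + 2520| = √(1.2² + 2520²) = 2520
|(j1.2)² + 14.2(j1.2) + 144| = |142.56 + j17.04| = 143.6
|H(j1.2)| = 17 × 2520 / 143.6 = 298.38
20 log₁₀(298.38) = 49.50 dB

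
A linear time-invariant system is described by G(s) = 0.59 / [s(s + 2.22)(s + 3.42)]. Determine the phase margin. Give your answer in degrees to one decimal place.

86.7 deg

Gain crossover: |G(jω)| = 1 at ω ≈ 0.0776 rad/s.
∠G(j0.0776) = −90° − arctan(0.0776/2.22) − arctan(0.0776/3.42) ≈ -93.30°
PM = 180° + (-93.30°) = 86.70°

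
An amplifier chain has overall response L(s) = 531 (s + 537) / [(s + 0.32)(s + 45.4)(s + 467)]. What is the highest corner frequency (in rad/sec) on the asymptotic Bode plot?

537 rad/sec

Break frequencies occur at each pole and zero magnitude: 0.32 rad/sec, 45.4 rad/sec, 467 rad/sec, 537 rad/sec.
The highest is 537 rad/sec.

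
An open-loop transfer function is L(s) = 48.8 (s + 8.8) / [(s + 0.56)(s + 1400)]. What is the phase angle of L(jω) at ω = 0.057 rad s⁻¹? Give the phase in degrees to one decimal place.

-5.4°

∠(j0.057 + 8.8) = arctan(0.057/8.8) = 0.37°
∠(j0.057 + 0.56) = arctan(0.057/0.56) = 5.81°
∠(j0.057 + 1400) = arctan(0.057/1400) = 0.00°
∠L(j0.057) = 0.37° − (5.81° + 0.00°) = -5.44°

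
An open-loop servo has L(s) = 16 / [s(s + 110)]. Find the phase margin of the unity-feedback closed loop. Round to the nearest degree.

Gain crossover: |L(jω)| = 1 at ω ≈ 0.145 rad/s.
∠L(j0.145) = −90° − arctan(0.145/110) ≈ -90.08°
PM = 180° + (-90.08°) = 89.92°

90 deg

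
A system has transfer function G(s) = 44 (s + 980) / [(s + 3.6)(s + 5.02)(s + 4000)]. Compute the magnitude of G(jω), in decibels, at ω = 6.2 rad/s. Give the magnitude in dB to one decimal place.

|j6.2 + 980| = √(6.2² + 980²) = 980
|j6.2 + 3.6| = √(6.2² + 3.6²) = 7.169
|j6.2 + 5.02| = √(6.2² + 5.02²) = 7.977
|j6.2 + 4000| = √(6.2² + 4000²) = 4000
|G(j6.2)| = 44 × 980 / (7.169 × 7.977 × 4000) = 0.18849
20 log₁₀(0.18849) = -14.49 dB

-14.5 dB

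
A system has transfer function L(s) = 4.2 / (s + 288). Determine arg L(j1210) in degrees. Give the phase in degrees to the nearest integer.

∠(j1210 + 288) = arctan(1210/288) = 76.61°
∠L(j1210) = −76.61° = -76.61°

-77°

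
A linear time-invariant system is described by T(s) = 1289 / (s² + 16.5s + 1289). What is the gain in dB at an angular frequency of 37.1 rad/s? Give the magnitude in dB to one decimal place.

6.4 dB

|(j37.1)² + 16.5(j37.1) + 1289| = |-87.41 + j612.15| = 618.4
|T(j37.1)| = 1289 / 618.4 = 2.0845
20 log₁₀(2.0845) = 6.38 dB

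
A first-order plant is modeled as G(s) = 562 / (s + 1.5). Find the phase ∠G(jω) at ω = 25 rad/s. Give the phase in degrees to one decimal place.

∠(j25 + 1.5) = arctan(25/1.5) = 86.57°
∠G(j25) = −86.57° = -86.57°

-86.6°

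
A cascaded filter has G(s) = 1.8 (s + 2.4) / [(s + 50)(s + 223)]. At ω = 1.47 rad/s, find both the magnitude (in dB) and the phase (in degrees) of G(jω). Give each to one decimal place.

|G| = -66.9 dB, ∠G = 29.4 deg

|j1.47 + 2.4| = √(1.47² + 2.4²) = 2.814
|j1.47 + 50| = √(1.47² + 50²) = 50.02
|j1.47 + 223| = √(1.47² + 223²) = 223
|G(j1.47)| = 1.8 × 2.814 / (50.02 × 223) = 0.00045414
20 log₁₀(0.00045414) = -66.86 dB
∠(j1.47 + 2.4) = arctan(1.47/2.4) = 31.49°
∠(j1.47 + 50) = arctan(1.47/50) = 1.68°
∠(j1.47 + 223) = arctan(1.47/223) = 0.38°
∠G(j1.47) = 31.49° − (1.68° + 0.38°) = 29.43°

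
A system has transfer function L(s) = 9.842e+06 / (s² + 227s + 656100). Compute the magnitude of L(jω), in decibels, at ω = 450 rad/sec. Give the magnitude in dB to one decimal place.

|(j450)² + 227(j450) + 656100| = |4.536e+05 + j1.0215e+05| = 4.65e+05
|L(j450)| = 9.842e+06 / 4.65e+05 = 21.167
20 log₁₀(21.167) = 26.51 dB

26.5 dB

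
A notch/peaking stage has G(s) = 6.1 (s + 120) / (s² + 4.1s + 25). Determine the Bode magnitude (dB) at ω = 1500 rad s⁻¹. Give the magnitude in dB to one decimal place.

|j1500 + 120| = √(1500² + 120²) = 1505
|(j1500)² + 4.1(j1500) + 25| = |-2.25e+06 + j6150| = 2.25e+06
|G(j1500)| = 6.1 × 1505 / 2.25e+06 = 0.0040797
20 log₁₀(0.0040797) = -47.79 dB

-47.8 dB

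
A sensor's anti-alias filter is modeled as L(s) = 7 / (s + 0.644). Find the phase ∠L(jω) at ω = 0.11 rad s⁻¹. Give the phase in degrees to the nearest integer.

∠(j0.11 + 0.644) = arctan(0.11/0.644) = 9.69°
∠L(j0.11) = −9.69° = -9.69°

-10 deg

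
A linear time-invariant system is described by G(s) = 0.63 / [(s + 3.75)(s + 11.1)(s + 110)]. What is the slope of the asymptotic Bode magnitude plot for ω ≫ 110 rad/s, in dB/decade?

With 0 zeros and 3 poles, the high-frequency asymptotic slope is 20 × (0 − 3) = -60 dB/decade.

-60 dB/decade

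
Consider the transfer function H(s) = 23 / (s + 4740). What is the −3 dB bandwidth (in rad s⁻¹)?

4740 rad s⁻¹

For a single-pole low-pass, the −3 dB point is at the pole: ω = 4740 rad s⁻¹.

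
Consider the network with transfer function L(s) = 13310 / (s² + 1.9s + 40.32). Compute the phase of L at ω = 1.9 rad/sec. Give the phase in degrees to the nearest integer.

-6°

∠[(j1.9)² + 1.9(j1.9) + 40.32] = ∠[36.71 + j3.61] = 5.62°
∠L(j1.9) = −5.62° = -5.62°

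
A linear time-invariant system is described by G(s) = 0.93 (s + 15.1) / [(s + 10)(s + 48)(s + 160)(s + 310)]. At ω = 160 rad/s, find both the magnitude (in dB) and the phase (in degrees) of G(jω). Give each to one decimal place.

|G| = -143.0 dB, ∠G = -147.4 deg

|j160 + 15.1| = √(160² + 15.1²) = 160.7
|j160 + 10| = √(160² + 10²) = 160.3
|j160 + 48| = √(160² + 48²) = 167
|j160 + 160| = √(160² + 160²) = 226.3
|j160 + 310| = √(160² + 310²) = 348.9
|G(j160)| = 0.93 × 160.7 / (160.3 × 167 × 226.3 × 348.9) = 7.0705e-08
20 log₁₀(7.0705e-08) = -143.01 dB
∠(j160 + 15.1) = arctan(160/15.1) = 84.61°
∠(j160 + 10) = arctan(160/10) = 86.42°
∠(j160 + 48) = arctan(160/48) = 73.30°
∠(j160 + 160) = arctan(160/160) = 45.00°
∠(j160 + 310) = arctan(160/310) = 27.30°
∠G(j160) = 84.61° − (86.42° + 73.30° + 45.00° + 27.30°) = -147.42°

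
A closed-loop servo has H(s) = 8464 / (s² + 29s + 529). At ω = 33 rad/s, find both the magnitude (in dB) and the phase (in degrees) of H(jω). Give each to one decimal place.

|(j33)² + 29(j33) + 529| = |-560 + j957| = 1109
|H(j33)| = 8464 / 1109 = 7.6334
20 log₁₀(7.6334) = 17.65 dB
∠[(j33)² + 29(j33) + 529] = ∠[-560 + j957] = 120.33°
∠H(j33) = −120.33° = -120.33°

|H| = 17.7 dB, ∠H = -120.3°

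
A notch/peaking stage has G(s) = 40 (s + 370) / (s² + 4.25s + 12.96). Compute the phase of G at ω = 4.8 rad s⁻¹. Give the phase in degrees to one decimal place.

-115.6°

∠(j4.8 + 370) = arctan(4.8/370) = 0.74°
∠[(j4.8)² + 4.25(j4.8) + 12.96] = ∠[-10.08 + j20.4] = 116.29°
∠G(j4.8) = 0.74° − 116.29° = -115.55°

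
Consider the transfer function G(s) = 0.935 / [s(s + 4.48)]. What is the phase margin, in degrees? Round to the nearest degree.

87°

Gain crossover: |G(jω)| = 1 at ω ≈ 0.208 rad/s.
∠G(j0.208) = −90° − arctan(0.208/4.48) ≈ -92.66°
PM = 180° + (-92.66°) = 87.34°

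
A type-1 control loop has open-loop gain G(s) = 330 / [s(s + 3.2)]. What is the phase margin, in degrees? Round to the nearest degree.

10°

Gain crossover: |G(jω)| = 1 at ω ≈ 18 rad/s.
∠G(j18) = −90° − arctan(18/3.2) ≈ -169.93°
PM = 180° + (-169.93°) = 10.07°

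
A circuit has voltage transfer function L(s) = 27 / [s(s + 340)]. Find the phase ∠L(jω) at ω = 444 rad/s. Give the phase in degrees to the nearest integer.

-143°

∠(j444 + 340) = arctan(444/340) = 52.56°
∠(j444) = 90.00°
∠L(j444) = − (52.56° + 90.00°) = -142.56°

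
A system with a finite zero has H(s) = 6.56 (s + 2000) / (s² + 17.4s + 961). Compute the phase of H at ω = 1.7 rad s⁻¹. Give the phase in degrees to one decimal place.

-1.7 deg

∠(j1.7 + 2000) = arctan(1.7/2000) = 0.05°
∠[(j1.7)² + 17.4(j1.7) + 961] = ∠[958.11 + j29.58] = 1.77°
∠H(j1.7) = 0.05° − 1.77° = -1.72°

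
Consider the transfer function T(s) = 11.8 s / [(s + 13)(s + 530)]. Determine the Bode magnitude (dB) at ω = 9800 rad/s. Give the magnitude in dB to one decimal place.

|j9800| = 9800
|j9800 + 13| = √(9800² + 13²) = 9800
|j9800 + 530| = √(9800² + 530²) = 9814
|T(j9800)| = 11.8 × 9800 / (9800 × 9814) = 0.0012023
20 log₁₀(0.0012023) = -58.40 dB

-58.4 dB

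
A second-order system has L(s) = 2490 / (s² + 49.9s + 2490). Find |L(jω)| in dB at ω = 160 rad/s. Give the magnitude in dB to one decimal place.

|(j160)² + 49.9(j160) + 2490| = |-23110 + j7984| = 2.445e+04
|L(j160)| = 2490 / 2.445e+04 = 0.10184
20 log₁₀(0.10184) = -19.84 dB

-19.8 dB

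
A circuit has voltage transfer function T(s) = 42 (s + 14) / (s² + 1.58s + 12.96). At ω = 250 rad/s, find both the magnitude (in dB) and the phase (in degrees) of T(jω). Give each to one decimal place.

|j250 + 14| = √(250² + 14²) = 250.4
|(j250)² + 1.58(j250) + 12.96| = |-62487 + j395| = 6.249e+04
|T(j250)| = 42 × 250.4 / 6.249e+04 = 0.16829
20 log₁₀(0.16829) = -15.48 dB
∠(j250 + 14) = arctan(250/14) = 86.79°
∠[(j250)² + 1.58(j250) + 12.96] = ∠[-62487 + j395] = 179.64°
∠T(j250) = 86.79° − 179.64° = -92.84°

|T| = -15.5 dB, ∠T = -92.8 deg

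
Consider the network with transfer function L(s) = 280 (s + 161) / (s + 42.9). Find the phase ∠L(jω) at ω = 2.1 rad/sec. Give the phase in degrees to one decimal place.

∠(j2.1 + 161) = arctan(2.1/161) = 0.75°
∠(j2.1 + 42.9) = arctan(2.1/42.9) = 2.80°
∠L(j2.1) = 0.75° − 2.80° = -2.06°

-2.1°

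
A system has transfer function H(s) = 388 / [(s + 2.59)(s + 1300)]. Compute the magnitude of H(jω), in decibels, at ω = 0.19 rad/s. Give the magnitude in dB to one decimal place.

|j0.19 + 2.59| = √(0.19² + 2.59²) = 2.597
|j0.19 + 1300| = √(0.19² + 1300²) = 1300
|H(j0.19)| = 388 / (2.597 × 1300) = 0.11493
20 log₁₀(0.11493) = -18.79 dB

-18.8 dB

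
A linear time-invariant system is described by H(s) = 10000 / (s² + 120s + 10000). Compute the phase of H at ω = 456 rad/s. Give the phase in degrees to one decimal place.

-164.5°

∠[(j456)² + 120(j456) + 10000] = ∠[-1.9794e+05 + j54720] = 164.55°
∠H(j456) = −164.55° = -164.55°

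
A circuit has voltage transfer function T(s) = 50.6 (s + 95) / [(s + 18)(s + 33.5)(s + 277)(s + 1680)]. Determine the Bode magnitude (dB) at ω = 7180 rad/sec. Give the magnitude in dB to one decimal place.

-197.5 dB

|j7180 + 95| = √(7180² + 95²) = 7181
|j7180 + 18| = √(7180² + 18²) = 7180
|j7180 + 33.5| = √(7180² + 33.5²) = 7180
|j7180 + 277| = √(7180² + 277²) = 7185
|j7180 + 1680| = √(7180² + 1680²) = 7374
|T(j7180)| = 50.6 × 7181 / (7180 × 7180 × 7185 × 7374) = 1.3302e-10
20 log₁₀(1.3302e-10) = -197.52 dB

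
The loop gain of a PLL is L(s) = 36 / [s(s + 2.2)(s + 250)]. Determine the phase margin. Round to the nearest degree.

Gain crossover: |L(jω)| = 1 at ω ≈ 0.0654 rad/s.
∠L(j0.0654) = −90° − arctan(0.0654/2.2) − arctan(0.0654/250) ≈ -91.72°
PM = 180° + (-91.72°) = 88.28°

88°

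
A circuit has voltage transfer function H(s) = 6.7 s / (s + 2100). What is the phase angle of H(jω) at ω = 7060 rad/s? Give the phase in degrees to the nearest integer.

17 deg

∠(j7060) = 90.00°
∠(j7060 + 2100) = arctan(7060/2100) = 73.43°
∠H(j7060) = 90.00° − 73.43° = 16.57°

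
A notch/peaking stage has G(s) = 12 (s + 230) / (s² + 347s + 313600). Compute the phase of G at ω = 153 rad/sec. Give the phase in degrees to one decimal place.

23.3°

∠(j153 + 230) = arctan(153/230) = 33.63°
∠[(j153)² + 347(j153) + 313600] = ∠[2.9019e+05 + j53091] = 10.37°
∠G(j153) = 33.63° − 10.37° = 23.26°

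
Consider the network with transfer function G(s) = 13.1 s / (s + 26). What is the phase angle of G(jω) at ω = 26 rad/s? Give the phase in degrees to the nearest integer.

45°

∠(j26) = 90.00°
∠(j26 + 26) = arctan(26/26) = 45.00°
∠G(j26) = 90.00° − 45.00° = 45.00°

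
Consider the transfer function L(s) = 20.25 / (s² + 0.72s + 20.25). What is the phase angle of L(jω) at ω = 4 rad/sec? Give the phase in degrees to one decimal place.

-34.1°

∠[(j4)² + 0.72(j4) + 20.25] = ∠[4.25 + j2.88] = 34.12°
∠L(j4) = −34.12° = -34.12°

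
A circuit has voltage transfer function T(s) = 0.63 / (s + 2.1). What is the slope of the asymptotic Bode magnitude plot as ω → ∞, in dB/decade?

With 0 zeros and 1 pole, the high-frequency asymptotic slope is 20 × (0 − 1) = -20 dB/decade.

-20 dB/decade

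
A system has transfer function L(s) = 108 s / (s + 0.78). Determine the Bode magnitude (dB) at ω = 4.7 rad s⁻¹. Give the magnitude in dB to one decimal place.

|j4.7| = 4.7
|j4.7 + 0.78| = √(4.7² + 0.78²) = 4.764
|L(j4.7)| = 108 × 4.7 / 4.764 = 106.54
20 log₁₀(106.54) = 40.55 dB

40.6 dB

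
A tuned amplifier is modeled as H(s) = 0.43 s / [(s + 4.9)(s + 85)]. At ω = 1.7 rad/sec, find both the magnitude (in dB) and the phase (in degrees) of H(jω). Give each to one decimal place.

|j1.7| = 1.7
|j1.7 + 4.9| = √(1.7² + 4.9²) = 5.187
|j1.7 + 85| = √(1.7² + 85²) = 85.02
|H(j1.7)| = 0.43 × 1.7 / (5.187 × 85.02) = 0.0016578
20 log₁₀(0.0016578) = -55.61 dB
∠(j1.7) = 90.00°
∠(j1.7 + 4.9) = arctan(1.7/4.9) = 19.13°
∠(j1.7 + 85) = arctan(1.7/85) = 1.15°
∠H(j1.7) = 90.00° − (19.13° + 1.15°) = 69.72°

|H| = -55.6 dB, ∠H = 69.7 deg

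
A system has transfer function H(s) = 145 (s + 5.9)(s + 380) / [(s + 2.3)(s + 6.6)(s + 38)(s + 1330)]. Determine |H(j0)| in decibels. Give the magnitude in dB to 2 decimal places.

H(0) = 145 × 5.9 × 380 / (2.3 × 6.6 × 38 × 1330) = 0.42374
20 log₁₀(0.42374) = -7.458 dB

-7.46 dB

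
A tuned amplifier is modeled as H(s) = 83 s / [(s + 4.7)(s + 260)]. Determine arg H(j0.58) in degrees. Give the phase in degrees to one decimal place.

82.8°

∠(j0.58) = 90.00°
∠(j0.58 + 4.7) = arctan(0.58/4.7) = 7.03°
∠(j0.58 + 260) = arctan(0.58/260) = 0.13°
∠H(j0.58) = 90.00° − (7.03° + 0.13°) = 82.84°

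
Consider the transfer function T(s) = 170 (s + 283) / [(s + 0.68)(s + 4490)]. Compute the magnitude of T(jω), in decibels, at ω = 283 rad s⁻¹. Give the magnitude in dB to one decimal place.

|j283 + 283| = √(283² + 283²) = 400.2
|j283 + 0.68| = √(283² + 0.68²) = 283
|j283 + 4490| = √(283² + 4490²) = 4499
|T(j283)| = 170 × 400.2 / (283 × 4499) = 0.053439
20 log₁₀(0.053439) = -25.44 dB

-25.4 dB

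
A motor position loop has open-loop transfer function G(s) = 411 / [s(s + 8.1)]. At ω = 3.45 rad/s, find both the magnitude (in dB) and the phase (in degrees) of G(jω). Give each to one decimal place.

|j3.45 + 8.1| = √(3.45² + 8.1²) = 8.804
|j3.45| = 3.45
|G(j3.45)| = 411 / (8.804 × 3.45) = 13.531
20 log₁₀(13.531) = 22.63 dB
∠(j3.45 + 8.1) = arctan(3.45/8.1) = 23.07°
∠(j3.45) = 90.00°
∠G(j3.45) = − (23.07° + 90.00°) = -113.07°

|G| = 22.6 dB, ∠G = -113.1°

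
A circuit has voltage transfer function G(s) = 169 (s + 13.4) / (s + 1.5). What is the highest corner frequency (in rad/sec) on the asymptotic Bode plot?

13.4 rad/sec

Break frequencies occur at each pole and zero magnitude: 1.5 rad/sec, 13.4 rad/sec.
The highest is 13.4 rad/sec.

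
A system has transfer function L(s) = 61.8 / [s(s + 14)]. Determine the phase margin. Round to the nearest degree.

73 deg

Gain crossover: |L(jω)| = 1 at ω ≈ 4.23 rad/sec.
∠L(j4.23) = −90° − arctan(4.23/14) ≈ -106.80°
PM = 180° + (-106.80°) = 73.20°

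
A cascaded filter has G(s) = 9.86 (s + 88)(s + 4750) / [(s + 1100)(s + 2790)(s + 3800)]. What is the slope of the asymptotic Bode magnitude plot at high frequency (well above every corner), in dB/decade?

-20 dB/decade

With 2 zeros and 3 poles, the high-frequency asymptotic slope is 20 × (2 − 3) = -20 dB/decade.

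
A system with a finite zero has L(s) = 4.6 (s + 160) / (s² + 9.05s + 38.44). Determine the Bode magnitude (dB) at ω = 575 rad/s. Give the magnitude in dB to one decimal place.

|j575 + 160| = √(575² + 160²) = 596.8
|(j575)² + 9.05(j575) + 38.44| = |-3.3059e+05 + j5203.8| = 3.306e+05
|L(j575)| = 4.6 × 596.8 / 3.306e+05 = 0.0083039
20 log₁₀(0.0083039) = -41.61 dB

-41.6 dB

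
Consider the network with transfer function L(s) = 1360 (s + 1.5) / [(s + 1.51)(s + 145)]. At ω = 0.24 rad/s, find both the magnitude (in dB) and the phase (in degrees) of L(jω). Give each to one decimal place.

|j0.24 + 1.5| = √(0.24² + 1.5²) = 1.519
|j0.24 + 1.51| = √(0.24² + 1.51²) = 1.529
|j0.24 + 145| = √(0.24² + 145²) = 145
|L(j0.24)| = 1360 × 1.519 / (1.529 × 145) = 9.3187
20 log₁₀(9.3187) = 19.39 dB
∠(j0.24 + 1.5) = arctan(0.24/1.5) = 9.09°
∠(j0.24 + 1.51) = arctan(0.24/1.51) = 9.03°
∠(j0.24 + 145) = arctan(0.24/145) = 0.09°
∠L(j0.24) = 9.09° − (9.03° + 0.09°) = -0.04°

|L| = 19.4 dB, ∠L = -0.0°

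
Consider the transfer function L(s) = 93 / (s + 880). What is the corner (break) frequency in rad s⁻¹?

The single real pole at s = −880 gives a corner at ω = 880 rad s⁻¹.

880 rad s⁻¹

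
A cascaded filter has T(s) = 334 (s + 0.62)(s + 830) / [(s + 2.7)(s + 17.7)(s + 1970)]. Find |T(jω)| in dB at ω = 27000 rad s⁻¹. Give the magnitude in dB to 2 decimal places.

-38.17 dB

|j27000 + 0.62| = √(27000² + 0.62²) = 2.7e+04
|j27000 + 830| = √(27000² + 830²) = 2.701e+04
|j27000 + 2.7| = √(27000² + 2.7²) = 2.7e+04
|j27000 + 17.7| = √(27000² + 17.7²) = 2.7e+04
|j27000 + 1970| = √(27000² + 1970²) = 2.707e+04
|T(j27000)| = 334 × 2.7e+04 × 2.701e+04 / (2.7e+04 × 2.7e+04 × 2.707e+04) = 0.012343
20 log₁₀(0.012343) = -38.171 dB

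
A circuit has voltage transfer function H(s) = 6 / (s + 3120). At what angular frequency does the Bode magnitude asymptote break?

3120 rad s⁻¹

The single real pole at s = −3120 gives a corner at ω = 3120 rad s⁻¹.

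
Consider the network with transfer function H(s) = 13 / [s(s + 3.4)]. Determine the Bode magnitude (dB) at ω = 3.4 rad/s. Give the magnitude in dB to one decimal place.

-2.0 dB

|j3.4 + 3.4| = √(3.4² + 3.4²) = 4.808
|j3.4| = 3.4
|H(j3.4)| = 13 / (4.808 × 3.4) = 0.79519
20 log₁₀(0.79519) = -1.99 dB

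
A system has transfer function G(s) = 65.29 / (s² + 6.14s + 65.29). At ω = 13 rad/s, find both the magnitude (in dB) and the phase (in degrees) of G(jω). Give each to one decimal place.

|G| = -6.0 dB, ∠G = -142.4°

|(j13)² + 6.14(j13) + 65.29| = |-103.71 + j79.82| = 130.9
|G(j13)| = 65.29 / 130.9 = 0.49889
20 log₁₀(0.49889) = -6.04 dB
∠[(j13)² + 6.14(j13) + 65.29] = ∠[-103.71 + j79.82] = 142.42°
∠G(j13) = −142.42° = -142.42°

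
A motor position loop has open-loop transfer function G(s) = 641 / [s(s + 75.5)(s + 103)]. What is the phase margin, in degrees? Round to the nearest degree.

Gain crossover: |G(jω)| = 1 at ω ≈ 0.0824 rad s⁻¹.
∠G(j0.0824) = −90° − arctan(0.0824/75.5) − arctan(0.0824/103) ≈ -90.11°
PM = 180° + (-90.11°) = 89.89°

90 deg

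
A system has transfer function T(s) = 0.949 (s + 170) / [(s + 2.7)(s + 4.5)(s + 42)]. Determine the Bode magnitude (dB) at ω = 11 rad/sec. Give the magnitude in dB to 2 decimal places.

|j11 + 170| = √(11² + 170²) = 170.4
|j11 + 2.7| = √(11² + 2.7²) = 11.33
|j11 + 4.5| = √(11² + 4.5²) = 11.88
|j11 + 42| = √(11² + 42²) = 43.42
|T(j11)| = 0.949 × 170.4 / (11.33 × 11.88 × 43.42) = 0.027662
20 log₁₀(0.027662) = -31.162 dB

-31.16 dB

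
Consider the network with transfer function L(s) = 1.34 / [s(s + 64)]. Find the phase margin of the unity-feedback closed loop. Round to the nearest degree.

90 deg

Gain crossover: |L(jω)| = 1 at ω ≈ 0.0209 rad/s.
∠L(j0.0209) = −90° − arctan(0.0209/64) ≈ -90.02°
PM = 180° + (-90.02°) = 89.98°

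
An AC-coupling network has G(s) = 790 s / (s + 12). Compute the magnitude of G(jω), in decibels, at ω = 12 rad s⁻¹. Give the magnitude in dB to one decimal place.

|j12| = 12
|j12 + 12| = √(12² + 12²) = 16.97
|G(j12)| = 790 × 12 / 16.97 = 558.61
20 log₁₀(558.61) = 54.94 dB

54.9 dB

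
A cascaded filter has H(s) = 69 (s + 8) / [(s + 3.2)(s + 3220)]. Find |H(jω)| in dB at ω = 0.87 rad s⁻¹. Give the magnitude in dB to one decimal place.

-25.7 dB

|j0.87 + 8| = √(0.87² + 8²) = 8.047
|j0.87 + 3.2| = √(0.87² + 3.2²) = 3.316
|j0.87 + 3220| = √(0.87² + 3220²) = 3220
|H(j0.87)| = 69 × 8.047 / (3.316 × 3220) = 0.052
20 log₁₀(0.052) = -25.68 dB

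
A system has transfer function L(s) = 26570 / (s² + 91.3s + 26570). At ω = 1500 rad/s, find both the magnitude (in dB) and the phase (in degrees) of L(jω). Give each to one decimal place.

|L| = -38.5 dB, ∠L = -176.5°

|(j1500)² + 91.3(j1500) + 26570| = |-2.2234e+06 + j1.3695e+05| = 2.228e+06
|L(j1500)| = 26570 / 2.228e+06 = 0.011927
20 log₁₀(0.011927) = -38.47 dB
∠[(j1500)² + 91.3(j1500) + 26570] = ∠[-2.2234e+06 + j1.3695e+05] = 176.48°
∠L(j1500) = −176.48° = -176.48°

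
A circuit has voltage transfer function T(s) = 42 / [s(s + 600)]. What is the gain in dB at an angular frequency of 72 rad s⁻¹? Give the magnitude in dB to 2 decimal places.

-60.31 dB

|j72 + 600| = √(72² + 600²) = 604.3
|j72| = 72
|T(j72)| = 42 / (604.3 × 72) = 0.0009653
20 log₁₀(0.0009653) = -60.307 dB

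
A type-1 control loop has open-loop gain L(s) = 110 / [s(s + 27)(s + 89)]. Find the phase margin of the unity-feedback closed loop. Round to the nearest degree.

90 deg

Gain crossover: |L(jω)| = 1 at ω ≈ 0.0458 rad s⁻¹.
∠L(j0.0458) = −90° − arctan(0.0458/27) − arctan(0.0458/89) ≈ -90.13°
PM = 180° + (-90.13°) = 89.87°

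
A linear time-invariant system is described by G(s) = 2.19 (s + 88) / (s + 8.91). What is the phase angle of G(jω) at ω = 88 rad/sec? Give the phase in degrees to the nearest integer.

-39 deg

∠(j88 + 88) = arctan(88/88) = 45.00°
∠(j88 + 8.91) = arctan(88/8.91) = 84.22°
∠G(j88) = 45.00° − 84.22° = -39.22°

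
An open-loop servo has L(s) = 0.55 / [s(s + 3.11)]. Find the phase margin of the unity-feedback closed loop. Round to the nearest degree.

87°

Gain crossover: |L(jω)| = 1 at ω ≈ 0.177 rad/s.
∠L(j0.177) = −90° − arctan(0.177/3.11) ≈ -93.25°
PM = 180° + (-93.25°) = 86.75°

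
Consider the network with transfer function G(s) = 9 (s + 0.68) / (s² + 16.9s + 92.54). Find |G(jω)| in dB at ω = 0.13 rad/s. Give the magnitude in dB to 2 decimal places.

|j0.13 + 0.68| = √(0.13² + 0.68²) = 0.6923
|(j0.13)² + 16.9(j0.13) + 92.54| = |92.523 + j2.197| = 92.55
|G(j0.13)| = 9 × 0.6923 / 92.55 = 0.067325
20 log₁₀(0.067325) = -23.437 dB

-23.44 dB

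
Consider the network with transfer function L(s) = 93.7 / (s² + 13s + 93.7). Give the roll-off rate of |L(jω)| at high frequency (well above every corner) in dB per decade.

-40 dB/decade

With 0 zeros and 2 poles, the high-frequency asymptotic slope is 20 × (0 − 2) = -40 dB/decade.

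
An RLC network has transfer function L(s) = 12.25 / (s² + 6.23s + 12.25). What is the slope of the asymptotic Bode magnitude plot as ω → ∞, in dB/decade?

-40 dB/decade

With 0 zeros and 2 poles, the high-frequency asymptotic slope is 20 × (0 − 2) = -40 dB/decade.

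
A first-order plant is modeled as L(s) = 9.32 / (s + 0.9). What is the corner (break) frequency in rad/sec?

The single real pole at s = −0.9 gives a corner at ω = 0.9 rad/sec.

0.9 rad/sec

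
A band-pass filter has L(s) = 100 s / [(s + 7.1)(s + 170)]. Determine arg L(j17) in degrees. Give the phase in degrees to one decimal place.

∠(j17) = 90.00°
∠(j17 + 7.1) = arctan(17/7.1) = 67.33°
∠(j17 + 170) = arctan(17/170) = 5.71°
∠L(j17) = 90.00° − (67.33° + 5.71°) = 16.96°

17.0 deg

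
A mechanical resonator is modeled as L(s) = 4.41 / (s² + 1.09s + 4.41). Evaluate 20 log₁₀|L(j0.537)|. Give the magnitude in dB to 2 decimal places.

0.50 dB

|(j0.537)² + 1.09(j0.537) + 4.41| = |4.1216 + j0.58533| = 4.163
|L(j0.537)| = 4.41 / 4.163 = 1.0593
20 log₁₀(1.0593) = 0.501 dB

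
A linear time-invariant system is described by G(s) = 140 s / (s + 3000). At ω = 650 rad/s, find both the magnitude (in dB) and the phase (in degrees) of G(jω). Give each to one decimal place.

|j650| = 650
|j650 + 3000| = √(650² + 3000²) = 3070
|G(j650)| = 140 × 650 / 3070 = 29.645
20 log₁₀(29.645) = 29.44 dB
∠(j650) = 90.00°
∠(j650 + 3000) = arctan(650/3000) = 12.23°
∠G(j650) = 90.00° − 12.23° = 77.77°

|G| = 29.4 dB, ∠G = 77.8°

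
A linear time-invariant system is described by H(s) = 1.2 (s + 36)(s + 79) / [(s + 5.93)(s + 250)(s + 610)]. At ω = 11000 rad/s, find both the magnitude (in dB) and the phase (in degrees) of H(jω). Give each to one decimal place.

|j11000 + 36| = √(11000² + 36²) = 1.1e+04
|j11000 + 79| = √(11000² + 79²) = 1.1e+04
|j11000 + 5.93| = √(11000² + 5.93²) = 1.1e+04
|j11000 + 250| = √(11000² + 250²) = 1.1e+04
|j11000 + 610| = √(11000² + 610²) = 1.102e+04
|H(j11000)| = 1.2 × 1.1e+04 × 1.1e+04 / (1.1e+04 × 1.1e+04 × 1.102e+04) = 0.0001089
20 log₁₀(0.0001089) = -79.26 dB
∠(j11000 + 36) = arctan(11000/36) = 89.81°
∠(j11000 + 79) = arctan(11000/79) = 89.59°
∠(j11000 + 5.93) = arctan(11000/5.93) = 89.97°
∠(j11000 + 250) = arctan(11000/250) = 88.70°
∠(j11000 + 610) = arctan(11000/610) = 86.83°
∠H(j11000) = 89.81° + 89.59° − (89.97° + 88.70° + 86.83°) = -86.09°

|H| = -79.3 dB, ∠H = -86.1°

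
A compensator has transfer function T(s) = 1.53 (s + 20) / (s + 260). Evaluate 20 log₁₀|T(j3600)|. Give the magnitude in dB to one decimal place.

3.7 dB

|j3600 + 20| = √(3600² + 20²) = 3600
|j3600 + 260| = √(3600² + 260²) = 3609
|T(j3600)| = 1.53 × 3600 / 3609 = 1.526
20 log₁₀(1.526) = 3.67 dB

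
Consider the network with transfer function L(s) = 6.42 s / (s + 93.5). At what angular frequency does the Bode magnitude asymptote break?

The single real pole at s = −93.5 gives a corner at ω = 93.5 rad/s.

93.5 rad/s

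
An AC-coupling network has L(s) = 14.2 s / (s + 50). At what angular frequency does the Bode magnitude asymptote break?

The single real pole at s = −50 gives a corner at ω = 50 rad/s.

50 rad/s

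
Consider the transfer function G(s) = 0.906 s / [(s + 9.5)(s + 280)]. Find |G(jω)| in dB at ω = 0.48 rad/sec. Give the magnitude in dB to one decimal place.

-75.7 dB

|j0.48| = 0.48
|j0.48 + 9.5| = √(0.48² + 9.5²) = 9.512
|j0.48 + 280| = √(0.48² + 280²) = 280
|G(j0.48)| = 0.906 × 0.48 / (9.512 × 280) = 0.00016328
20 log₁₀(0.00016328) = -75.74 dB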